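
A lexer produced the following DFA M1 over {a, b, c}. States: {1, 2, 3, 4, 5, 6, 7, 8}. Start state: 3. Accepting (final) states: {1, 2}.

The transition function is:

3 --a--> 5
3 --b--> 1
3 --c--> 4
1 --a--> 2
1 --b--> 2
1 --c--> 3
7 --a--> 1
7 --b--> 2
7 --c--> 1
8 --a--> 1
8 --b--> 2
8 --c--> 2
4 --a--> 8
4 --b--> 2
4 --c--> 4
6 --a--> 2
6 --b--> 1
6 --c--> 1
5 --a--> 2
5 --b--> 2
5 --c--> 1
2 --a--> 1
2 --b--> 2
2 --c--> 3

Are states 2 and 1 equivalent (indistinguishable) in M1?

Yes

Reachable states from the start: {1,2,3,4,5,8}. Unreachable: {6,7} — drop them.
Start with accepting vs non-accepting: {1,2} | {3,4,5,8}.
Split {3,4,5,8} by δ(·,a) → {3,4} and {5,8}.
Stable partition: {1,2} | {3,4} | {5,8} — 3 equivalence classes.
2 and 1 lie in the same block of the stable partition, so they are equivalent — no string distinguishes them.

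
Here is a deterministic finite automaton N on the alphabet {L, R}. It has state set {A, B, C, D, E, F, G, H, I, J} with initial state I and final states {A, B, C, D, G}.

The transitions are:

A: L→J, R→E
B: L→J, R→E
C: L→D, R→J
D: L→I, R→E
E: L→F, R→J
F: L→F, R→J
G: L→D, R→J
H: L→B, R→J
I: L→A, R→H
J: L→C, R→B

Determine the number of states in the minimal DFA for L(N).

7

Reachable states from the start: {A,B,C,D,E,F,H,I,J}. Unreachable: {G} — drop them.
P0 = {A,B,C,D} | {E,F,H,I,J}.
On input L, block {A,B,C,D} splits into {A,B,D} and {C}.
Refine {E,F,H,I,J} on symbol L: members go to different blocks, giving {E,F} and {H,I} and {J}.
Split {A,B,D} by δ(·,L) → {A,B} and {D}.
Split {H,I} by δ(·,R) → {H} and {I}.
Stable partition: {A,B} | {E,F} | {C} | {H} | {J} | {D} | {I} — 7 equivalence classes.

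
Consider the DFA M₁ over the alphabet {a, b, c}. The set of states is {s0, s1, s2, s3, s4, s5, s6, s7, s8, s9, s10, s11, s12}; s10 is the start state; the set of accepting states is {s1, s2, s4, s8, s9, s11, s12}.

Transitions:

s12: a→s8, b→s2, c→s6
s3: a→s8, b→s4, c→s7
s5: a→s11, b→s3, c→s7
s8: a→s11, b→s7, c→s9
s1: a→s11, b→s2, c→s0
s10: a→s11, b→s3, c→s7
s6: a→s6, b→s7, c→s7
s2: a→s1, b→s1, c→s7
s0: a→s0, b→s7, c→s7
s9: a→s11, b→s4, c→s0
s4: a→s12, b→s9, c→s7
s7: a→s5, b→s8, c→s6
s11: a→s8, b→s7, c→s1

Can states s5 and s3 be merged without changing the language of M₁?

Every state is reachable, so we keep all 13.
P0 = {s1,s2,s4,s8,s9,s11,s12} | {s0,s3,s5,s6,s7,s10}.
Split {s1,s2,s4,s8,s9,s11,s12} by δ(·,b) → {s1,s2,s4,s9,s12} and {s8,s11}.
Refine {s1,s2,s4,s9,s12} on symbol a: members go to different blocks, giving {s1,s9,s12} and {s2,s4}.
Split {s0,s3,s5,s6,s7,s10} by δ(·,a) → {s0,s6,s7} and {s3,s5,s10}.
Refine {s0,s6,s7} on symbol a: members go to different blocks, giving {s0,s6} and {s7}.
Refine {s3,s5,s10} on symbol b: members go to different blocks, giving {s5,s10} and {s3}.
The partition is now stable with 7 blocks: {s1,s9,s12} | {s0,s6} | {s8,s11} | {s2,s4} | {s5,s10} | {s7} | {s3}.
s5 and s3 end up in different blocks, so they are distinguishable. For instance, the string 'b' is accepted from only s3.

No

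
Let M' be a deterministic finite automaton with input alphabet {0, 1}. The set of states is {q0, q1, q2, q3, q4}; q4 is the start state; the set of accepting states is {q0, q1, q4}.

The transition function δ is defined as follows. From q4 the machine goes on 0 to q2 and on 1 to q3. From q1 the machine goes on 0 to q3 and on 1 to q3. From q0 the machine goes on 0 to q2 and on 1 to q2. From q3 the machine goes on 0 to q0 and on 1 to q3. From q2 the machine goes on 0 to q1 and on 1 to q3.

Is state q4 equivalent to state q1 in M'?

Every state is reachable, so we keep all 5.
P0 = {q0,q1,q4} | {q2,q3}.
Stable partition: {q0,q1,q4} | {q2,q3} — 2 equivalence classes.
q4 and q1 lie in the same block of the stable partition, so they are equivalent — no string distinguishes them.

Yes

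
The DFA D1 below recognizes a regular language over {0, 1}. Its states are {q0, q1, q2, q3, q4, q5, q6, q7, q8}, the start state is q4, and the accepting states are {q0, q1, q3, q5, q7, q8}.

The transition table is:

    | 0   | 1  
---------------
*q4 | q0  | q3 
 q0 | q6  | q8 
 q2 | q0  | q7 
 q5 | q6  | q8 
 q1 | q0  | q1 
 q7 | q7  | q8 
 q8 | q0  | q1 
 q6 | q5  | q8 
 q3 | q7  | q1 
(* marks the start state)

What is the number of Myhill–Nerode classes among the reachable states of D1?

5

States {q2} cannot be reached from the start state, so discard them.
Initial partition by acceptance: {q0,q1,q3,q5,q7,q8} | {q4,q6}.
Split {q0,q1,q3,q5,q7,q8} by δ(·,0) → {q1,q3,q7,q8} and {q0,q5}.
Split {q1,q3,q7,q8} by δ(·,0) → {q1,q8} and {q3,q7}.
Split {q4,q6} by δ(·,1) → {q4} and {q6}.
The partition is now stable with 5 blocks: {q1,q8} | {q4} | {q0,q5} | {q3,q7} | {q6}.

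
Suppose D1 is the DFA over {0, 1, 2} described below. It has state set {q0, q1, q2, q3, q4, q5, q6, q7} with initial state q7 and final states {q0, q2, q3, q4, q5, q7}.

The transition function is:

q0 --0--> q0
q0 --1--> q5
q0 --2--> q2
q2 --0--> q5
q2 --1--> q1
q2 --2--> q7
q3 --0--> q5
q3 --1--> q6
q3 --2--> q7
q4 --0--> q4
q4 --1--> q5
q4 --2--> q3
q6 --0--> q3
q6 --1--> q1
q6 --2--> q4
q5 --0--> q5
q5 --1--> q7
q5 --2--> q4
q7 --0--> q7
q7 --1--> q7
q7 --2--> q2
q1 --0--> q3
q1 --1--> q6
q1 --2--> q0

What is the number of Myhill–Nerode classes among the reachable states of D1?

5

P0 = {q0,q2,q3,q4,q5,q7} | {q1,q6}.
Split {q0,q2,q3,q4,q5,q7} by δ(·,1) → {q0,q4,q5,q7} and {q2,q3}.
Split {q0,q4,q5,q7} by δ(·,2) → {q0,q4,q7} and {q5}.
On input 1, block {q0,q4,q7} splits into {q0,q4} and {q7}.
The partition is now stable with 5 blocks: {q0,q4} | {q1,q6} | {q2,q3} | {q5} | {q7}.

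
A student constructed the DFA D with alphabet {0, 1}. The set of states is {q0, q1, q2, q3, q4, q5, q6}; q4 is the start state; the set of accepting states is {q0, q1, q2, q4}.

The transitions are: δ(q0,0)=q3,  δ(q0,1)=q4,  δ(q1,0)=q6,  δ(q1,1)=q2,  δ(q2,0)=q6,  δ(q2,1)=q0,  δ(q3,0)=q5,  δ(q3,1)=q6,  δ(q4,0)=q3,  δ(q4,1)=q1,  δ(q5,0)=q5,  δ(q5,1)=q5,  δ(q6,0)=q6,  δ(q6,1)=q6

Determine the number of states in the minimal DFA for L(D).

2

Every state is reachable, so we keep all 7.
Initial partition by acceptance: {q0,q1,q2,q4} | {q3,q5,q6}.
The partition is now stable with 2 blocks: {q0,q1,q2,q4} | {q3,q5,q6}.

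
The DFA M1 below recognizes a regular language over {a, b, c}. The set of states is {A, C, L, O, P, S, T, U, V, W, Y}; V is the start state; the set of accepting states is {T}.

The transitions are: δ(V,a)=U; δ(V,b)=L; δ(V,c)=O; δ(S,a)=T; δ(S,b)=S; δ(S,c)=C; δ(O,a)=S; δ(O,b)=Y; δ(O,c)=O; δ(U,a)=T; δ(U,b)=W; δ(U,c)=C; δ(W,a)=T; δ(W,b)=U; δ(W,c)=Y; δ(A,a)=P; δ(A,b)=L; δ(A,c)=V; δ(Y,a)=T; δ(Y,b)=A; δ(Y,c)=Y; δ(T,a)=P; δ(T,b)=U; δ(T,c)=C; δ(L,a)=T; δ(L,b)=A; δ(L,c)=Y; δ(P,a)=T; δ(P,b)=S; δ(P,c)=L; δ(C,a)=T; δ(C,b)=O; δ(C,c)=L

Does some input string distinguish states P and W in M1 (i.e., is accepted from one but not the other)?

No

P0 = {T} | {A,C,L,O,P,S,U,V,W,Y}.
Split {A,C,L,O,P,S,U,V,W,Y} by δ(·,a) → {C,L,P,S,U,W,Y} and {A,O,V}.
Split {C,L,P,S,U,W,Y} by δ(·,b) → {P,S,U,W} and {C,L,Y}.
No further refinement is possible. Final partition (4 blocks): {T} | {P,S,U,W} | {A,O,V} | {C,L,Y}.
P and W lie in the same block of the stable partition, so they are equivalent — no string distinguishes them.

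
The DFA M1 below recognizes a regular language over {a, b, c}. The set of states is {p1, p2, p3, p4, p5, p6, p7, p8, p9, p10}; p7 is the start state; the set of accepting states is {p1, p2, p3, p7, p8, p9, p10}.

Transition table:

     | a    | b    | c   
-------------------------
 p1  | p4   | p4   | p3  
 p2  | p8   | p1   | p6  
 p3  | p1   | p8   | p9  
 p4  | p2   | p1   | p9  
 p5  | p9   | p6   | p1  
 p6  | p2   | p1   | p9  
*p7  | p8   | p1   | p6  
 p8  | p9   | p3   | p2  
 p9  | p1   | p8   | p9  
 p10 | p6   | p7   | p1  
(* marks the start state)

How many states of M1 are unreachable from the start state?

2

Starting at p7 and following transitions, the reachable set is {p1, p2, p3, p4, p6, p7, p8, p9}. That leaves p5, p10 unreachable — 2 in total.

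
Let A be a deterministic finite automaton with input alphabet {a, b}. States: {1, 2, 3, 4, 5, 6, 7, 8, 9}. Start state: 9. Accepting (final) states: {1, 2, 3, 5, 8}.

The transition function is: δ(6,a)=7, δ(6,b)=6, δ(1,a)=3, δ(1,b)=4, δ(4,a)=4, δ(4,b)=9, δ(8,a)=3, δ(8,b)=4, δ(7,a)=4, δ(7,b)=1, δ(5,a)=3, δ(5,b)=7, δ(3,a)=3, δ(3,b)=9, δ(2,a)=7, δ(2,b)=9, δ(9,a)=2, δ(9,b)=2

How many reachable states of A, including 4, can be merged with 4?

1

Reachable states from the start: {1,2,3,4,7,9}. Unreachable: {5,6,8} — drop them.
P0 = {1,2,3} | {4,7,9}.
Refine {1,2,3} on symbol a: members go to different blocks, giving {1,3} and {2}.
Refine {4,7,9} on symbol a: members go to different blocks, giving {4,7} and {9}.
On input b, block {1,3} splits into {1} and {3}.
Split {4,7} by δ(·,b) → {4} and {7}.
Stable partition: {1} | {4} | {2} | {9} | {3} | {7} — 6 equivalence classes.
State 4 belongs to the block {4}, which has 1 states.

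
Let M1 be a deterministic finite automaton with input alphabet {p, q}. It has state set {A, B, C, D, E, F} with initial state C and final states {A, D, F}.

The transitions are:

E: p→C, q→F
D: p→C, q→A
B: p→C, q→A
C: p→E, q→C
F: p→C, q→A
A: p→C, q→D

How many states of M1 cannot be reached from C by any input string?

1

BFS from C reaches {A, C, D, E, F}; the 1 state(s) B are never visited.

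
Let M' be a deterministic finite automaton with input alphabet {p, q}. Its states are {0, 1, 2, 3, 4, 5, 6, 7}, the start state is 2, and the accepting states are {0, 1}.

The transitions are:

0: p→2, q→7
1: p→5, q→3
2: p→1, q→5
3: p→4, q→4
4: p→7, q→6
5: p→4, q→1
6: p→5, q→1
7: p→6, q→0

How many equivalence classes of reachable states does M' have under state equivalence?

8

All states are reachable from the start state.
Initial partition by acceptance: {0,1} | {2,3,4,5,6,7}.
On input p, block {2,3,4,5,6,7} splits into {3,4,5,6,7} and {2}.
Refine {0,1} on symbol p: members go to different blocks, giving {0} and {1}.
Refine {3,4,5,6,7} on symbol q: members go to different blocks, giving {3,4} and {5,6} and {7}.
Split {3,4} by δ(·,p) → {3} and {4}.
On input p, block {5,6} splits into {5} and {6}.
Stable partition: {0} | {3} | {2} | {1} | {5} | {7} | {4} | {6} — 8 equivalence classes.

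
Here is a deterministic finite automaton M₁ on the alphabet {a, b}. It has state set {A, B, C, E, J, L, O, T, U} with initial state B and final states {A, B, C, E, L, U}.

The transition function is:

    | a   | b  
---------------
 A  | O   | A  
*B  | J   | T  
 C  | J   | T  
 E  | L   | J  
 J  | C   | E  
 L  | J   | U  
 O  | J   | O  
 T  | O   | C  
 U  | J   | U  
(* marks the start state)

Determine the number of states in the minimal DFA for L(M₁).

6

Reachable states from the start: {B,C,E,J,L,O,T,U}. Unreachable: {A} — drop them.
Initial partition by acceptance: {B,C,E,L,U} | {J,O,T}.
Refine {B,C,E,L,U} on symbol a: members go to different blocks, giving {B,C,L,U} and {E}.
Split {B,C,L,U} by δ(·,b) → {L,U} and {B,C}.
Split {J,O,T} by δ(·,a) → {O,T} and {J}.
On input a, block {O,T} splits into {O} and {T}.
Stable partition: {L,U} | {O} | {E} | {B,C} | {J} | {T} — 6 equivalence classes.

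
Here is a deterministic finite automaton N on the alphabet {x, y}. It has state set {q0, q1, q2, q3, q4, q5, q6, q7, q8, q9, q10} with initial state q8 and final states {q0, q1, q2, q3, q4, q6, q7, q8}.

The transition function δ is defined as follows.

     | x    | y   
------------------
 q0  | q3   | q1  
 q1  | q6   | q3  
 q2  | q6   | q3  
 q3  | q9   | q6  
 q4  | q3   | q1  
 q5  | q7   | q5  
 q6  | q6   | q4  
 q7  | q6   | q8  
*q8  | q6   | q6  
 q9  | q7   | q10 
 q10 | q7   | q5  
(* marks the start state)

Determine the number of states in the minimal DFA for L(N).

7

Reachable states from the start: {q1,q3,q4,q5,q6,q7,q8,q9,q10}. Unreachable: {q0,q2} — drop them.
P0 = {q1,q3,q4,q6,q7,q8} | {q5,q9,q10}.
On input x, block {q1,q3,q4,q6,q7,q8} splits into {q1,q4,q6,q7,q8} and {q3}.
On input x, block {q1,q4,q6,q7,q8} splits into {q1,q6,q7,q8} and {q4}.
Refine {q1,q6,q7,q8} on symbol y: members go to different blocks, giving {q7,q8} and {q1} and {q6}.
Split {q7,q8} by δ(·,y) → {q7} and {q8}.
Stable partition: {q7} | {q5,q9,q10} | {q3} | {q4} | {q1} | {q6} | {q8} — 7 equivalence classes.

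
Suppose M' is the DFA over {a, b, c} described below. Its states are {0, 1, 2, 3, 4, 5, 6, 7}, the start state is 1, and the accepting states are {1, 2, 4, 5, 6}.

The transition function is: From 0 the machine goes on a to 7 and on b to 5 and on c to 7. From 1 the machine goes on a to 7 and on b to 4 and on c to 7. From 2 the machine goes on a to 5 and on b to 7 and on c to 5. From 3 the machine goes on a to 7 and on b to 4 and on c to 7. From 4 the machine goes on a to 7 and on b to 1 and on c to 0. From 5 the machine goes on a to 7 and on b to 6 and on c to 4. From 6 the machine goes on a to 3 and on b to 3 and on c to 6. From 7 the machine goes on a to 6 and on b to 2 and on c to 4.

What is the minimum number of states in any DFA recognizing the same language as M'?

8

All states are reachable from the start state.
Start with accepting vs non-accepting: {1,2,4,5,6} | {0,3,7}.
On input a, block {1,2,4,5,6} splits into {1,4,5,6} and {2}.
Refine {1,4,5,6} on symbol b: members go to different blocks, giving {1,4,5} and {6}.
Split {1,4,5} by δ(·,b) → {1,4} and {5}.
Refine {0,3,7} on symbol a: members go to different blocks, giving {0,3} and {7}.
Refine {1,4} on symbol c: members go to different blocks, giving {1} and {4}.
On input b, block {0,3} splits into {0} and {3}.
No further refinement is possible. Final partition (8 blocks): {1} | {0} | {2} | {6} | {5} | {7} | {4} | {3}.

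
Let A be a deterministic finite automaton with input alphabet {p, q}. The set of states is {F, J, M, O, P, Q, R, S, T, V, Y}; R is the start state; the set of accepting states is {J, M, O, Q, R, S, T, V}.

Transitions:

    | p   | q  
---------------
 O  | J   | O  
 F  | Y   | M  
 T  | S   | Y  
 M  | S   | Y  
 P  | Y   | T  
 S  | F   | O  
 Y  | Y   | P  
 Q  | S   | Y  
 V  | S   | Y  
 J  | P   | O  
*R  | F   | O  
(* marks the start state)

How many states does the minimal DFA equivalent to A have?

5

First remove the unreachable states {Q,V}; 9 states remain.
Start with accepting vs non-accepting: {J,M,O,R,S,T} | {F,P,Y}.
Split {J,M,O,R,S,T} by δ(·,p) → {J,R,S} and {M,O,T}.
Split {F,P,Y} by δ(·,q) → {F,P} and {Y}.
On input q, block {M,O,T} splits into {M,T} and {O}.
The partition is now stable with 5 blocks: {J,R,S} | {F,P} | {M,T} | {Y} | {O}.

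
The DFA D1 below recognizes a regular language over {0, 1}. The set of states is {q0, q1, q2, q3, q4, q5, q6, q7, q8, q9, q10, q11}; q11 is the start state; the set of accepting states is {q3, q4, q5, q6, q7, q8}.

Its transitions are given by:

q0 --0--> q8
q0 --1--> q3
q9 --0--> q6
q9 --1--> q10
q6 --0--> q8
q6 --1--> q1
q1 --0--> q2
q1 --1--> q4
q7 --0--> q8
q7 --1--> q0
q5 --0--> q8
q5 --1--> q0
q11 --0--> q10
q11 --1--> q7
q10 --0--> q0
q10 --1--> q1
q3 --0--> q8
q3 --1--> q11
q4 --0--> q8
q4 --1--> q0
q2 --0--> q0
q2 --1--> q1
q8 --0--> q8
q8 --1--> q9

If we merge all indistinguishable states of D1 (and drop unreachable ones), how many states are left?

7

States {q5} cannot be reached from the start state, so discard them.
Initial partition by acceptance: {q3,q4,q6,q7,q8} | {q0,q1,q2,q9,q10,q11}.
On input 0, block {q0,q1,q2,q9,q10,q11} splits into {q1,q2,q10,q11} and {q0,q9}.
On input 1, block {q3,q4,q6,q7,q8} splits into {q4,q7,q8} and {q3,q6}.
Split {q1,q2,q10,q11} by δ(·,0) → {q1,q11} and {q2,q10}.
On input 0, block {q0,q9} splits into {q0} and {q9}.
Split {q4,q7,q8} by δ(·,1) → {q4,q7} and {q8}.
The partition is now stable with 7 blocks: {q4,q7} | {q1,q11} | {q0} | {q3,q6} | {q2,q10} | {q9} | {q8}.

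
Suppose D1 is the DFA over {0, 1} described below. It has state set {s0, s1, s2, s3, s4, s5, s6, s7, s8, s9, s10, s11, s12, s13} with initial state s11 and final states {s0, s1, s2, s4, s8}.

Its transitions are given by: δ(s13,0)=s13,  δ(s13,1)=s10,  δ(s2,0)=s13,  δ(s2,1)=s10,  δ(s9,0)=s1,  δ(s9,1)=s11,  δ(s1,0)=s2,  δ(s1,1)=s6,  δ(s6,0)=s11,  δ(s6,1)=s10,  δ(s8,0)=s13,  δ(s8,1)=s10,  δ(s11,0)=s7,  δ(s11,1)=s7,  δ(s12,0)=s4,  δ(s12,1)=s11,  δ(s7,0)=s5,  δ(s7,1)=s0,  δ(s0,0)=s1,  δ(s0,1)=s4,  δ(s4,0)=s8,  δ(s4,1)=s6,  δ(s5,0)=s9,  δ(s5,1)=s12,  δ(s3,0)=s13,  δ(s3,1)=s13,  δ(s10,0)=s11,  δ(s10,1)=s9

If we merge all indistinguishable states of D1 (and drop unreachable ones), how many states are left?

First remove the unreachable states {s3}; 13 states remain.
P0 = {s0,s1,s2,s4,s8} | {s5,s6,s7,s9,s10,s11,s12,s13}.
Split {s0,s1,s2,s4,s8} by δ(·,0) → {s0,s1,s4} and {s2,s8}.
Refine {s0,s1,s4} on symbol 0: members go to different blocks, giving {s1,s4} and {s0}.
Split {s5,s6,s7,s9,s10,s11,s12,s13} by δ(·,0) → {s5,s6,s7,s10,s11,s13} and {s9,s12}.
On input 0, block {s5,s6,s7,s10,s11,s13} splits into {s6,s7,s10,s11,s13} and {s5}.
On input 0, block {s6,s7,s10,s11,s13} splits into {s6,s10,s11,s13} and {s7}.
Split {s6,s10,s11,s13} by δ(·,0) → {s6,s10,s13} and {s11}.
Split {s6,s10,s13} by δ(·,0) → {s6,s10} and {s13}.
Refine {s6,s10} on symbol 1: members go to different blocks, giving {s6} and {s10}.
Stable partition: {s1,s4} | {s6} | {s2,s8} | {s0} | {s9,s12} | {s5} | {s7} | {s11} | {s13} | {s10} — 10 equivalence classes.

10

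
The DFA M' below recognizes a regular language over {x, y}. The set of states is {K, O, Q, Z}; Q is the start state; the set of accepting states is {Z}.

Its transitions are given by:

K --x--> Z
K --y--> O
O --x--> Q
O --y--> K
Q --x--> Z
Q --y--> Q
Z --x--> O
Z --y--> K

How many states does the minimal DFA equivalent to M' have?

4

Initial partition by acceptance: {Z} | {K,O,Q}.
On input x, block {K,O,Q} splits into {K,Q} and {O}.
On input y, block {K,Q} splits into {K} and {Q}.
The partition is now stable with 4 blocks: {Z} | {K} | {O} | {Q}.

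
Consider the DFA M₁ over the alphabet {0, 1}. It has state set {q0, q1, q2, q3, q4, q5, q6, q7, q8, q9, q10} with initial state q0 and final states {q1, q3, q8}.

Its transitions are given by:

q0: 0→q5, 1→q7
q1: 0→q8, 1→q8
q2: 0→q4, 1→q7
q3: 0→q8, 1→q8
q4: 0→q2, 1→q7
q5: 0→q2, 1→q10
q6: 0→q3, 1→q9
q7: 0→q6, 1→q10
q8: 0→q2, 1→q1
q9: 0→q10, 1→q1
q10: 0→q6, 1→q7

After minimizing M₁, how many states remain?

P0 = {q1,q3,q8} | {q0,q2,q4,q5,q6,q7,q9,q10}.
On input 0, block {q1,q3,q8} splits into {q1,q3} and {q8}.
Refine {q0,q2,q4,q5,q6,q7,q9,q10} on symbol 0: members go to different blocks, giving {q0,q2,q4,q5,q7,q9,q10} and {q6}.
Split {q0,q2,q4,q5,q7,q9,q10} by δ(·,0) → {q0,q2,q4,q5,q9} and {q7,q10}.
On input 0, block {q0,q2,q4,q5,q9} splits into {q0,q2,q4,q5} and {q9}.
No further refinement is possible. Final partition (6 blocks): {q1,q3} | {q0,q2,q4,q5} | {q8} | {q6} | {q7,q10} | {q9}.

6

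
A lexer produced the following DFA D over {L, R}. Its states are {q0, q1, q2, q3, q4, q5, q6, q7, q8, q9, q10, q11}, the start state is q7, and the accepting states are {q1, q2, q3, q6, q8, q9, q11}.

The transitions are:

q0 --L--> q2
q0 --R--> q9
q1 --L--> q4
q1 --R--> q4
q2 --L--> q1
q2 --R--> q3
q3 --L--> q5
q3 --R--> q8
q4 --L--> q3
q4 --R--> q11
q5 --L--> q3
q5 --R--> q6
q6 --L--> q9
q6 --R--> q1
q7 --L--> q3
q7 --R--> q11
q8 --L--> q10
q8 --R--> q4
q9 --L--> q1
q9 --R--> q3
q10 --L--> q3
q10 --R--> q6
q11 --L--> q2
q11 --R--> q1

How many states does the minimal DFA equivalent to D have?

5

First remove the unreachable states {q0}; 11 states remain.
Start with accepting vs non-accepting: {q1,q2,q3,q6,q8,q9,q11} | {q4,q5,q7,q10}.
On input L, block {q1,q2,q3,q6,q8,q9,q11} splits into {q2,q6,q9,q11} and {q1,q3,q8}.
On input L, block {q2,q6,q9,q11} splits into {q2,q9} and {q6,q11}.
Refine {q1,q3,q8} on symbol R: members go to different blocks, giving {q1,q8} and {q3}.
No further refinement is possible. Final partition (5 blocks): {q2,q9} | {q4,q5,q7,q10} | {q1,q8} | {q6,q11} | {q3}.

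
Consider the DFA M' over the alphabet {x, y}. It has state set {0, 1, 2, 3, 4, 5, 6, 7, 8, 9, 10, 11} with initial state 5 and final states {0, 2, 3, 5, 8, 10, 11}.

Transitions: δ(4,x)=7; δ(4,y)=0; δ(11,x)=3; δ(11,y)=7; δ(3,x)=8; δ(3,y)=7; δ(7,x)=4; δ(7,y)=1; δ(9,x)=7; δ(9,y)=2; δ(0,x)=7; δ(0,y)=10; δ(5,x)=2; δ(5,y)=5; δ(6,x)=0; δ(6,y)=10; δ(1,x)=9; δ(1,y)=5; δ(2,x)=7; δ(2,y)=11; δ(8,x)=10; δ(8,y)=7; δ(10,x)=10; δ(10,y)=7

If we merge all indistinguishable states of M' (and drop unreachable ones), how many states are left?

First remove the unreachable states {6}; 11 states remain.
Initial partition by acceptance: {0,2,3,5,8,10,11} | {1,4,7,9}.
Refine {0,2,3,5,8,10,11} on symbol x: members go to different blocks, giving {3,5,8,10,11} and {0,2}.
Split {3,5,8,10,11} by δ(·,x) → {3,8,10,11} and {5}.
Split {1,4,7,9} by δ(·,y) → {4,9} and {1} and {7}.
No further refinement is possible. Final partition (6 blocks): {3,8,10,11} | {4,9} | {0,2} | {5} | {1} | {7}.

6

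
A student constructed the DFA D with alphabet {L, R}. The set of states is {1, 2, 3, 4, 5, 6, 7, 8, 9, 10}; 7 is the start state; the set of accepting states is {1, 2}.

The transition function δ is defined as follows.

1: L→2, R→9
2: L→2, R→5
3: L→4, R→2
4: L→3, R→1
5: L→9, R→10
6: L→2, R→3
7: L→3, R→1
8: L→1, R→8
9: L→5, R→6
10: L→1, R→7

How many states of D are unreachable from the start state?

BFS from 7 reaches {1, 2, 3, 4, 5, 6, 7, 9, 10}; the 1 state(s) 8 are never visited.

1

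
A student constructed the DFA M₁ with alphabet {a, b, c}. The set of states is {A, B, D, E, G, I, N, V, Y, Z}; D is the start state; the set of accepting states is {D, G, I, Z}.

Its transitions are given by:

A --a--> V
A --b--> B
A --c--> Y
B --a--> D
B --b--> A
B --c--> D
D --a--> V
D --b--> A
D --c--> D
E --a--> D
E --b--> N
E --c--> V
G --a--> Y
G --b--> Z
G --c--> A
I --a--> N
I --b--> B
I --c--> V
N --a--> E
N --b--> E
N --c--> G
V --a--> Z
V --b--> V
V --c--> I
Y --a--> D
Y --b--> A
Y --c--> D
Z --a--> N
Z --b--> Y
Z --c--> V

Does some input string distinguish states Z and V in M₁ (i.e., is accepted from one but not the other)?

Yes

All states are reachable from the start state.
Start with accepting vs non-accepting: {D,G,I,Z} | {A,B,E,N,V,Y}.
Refine {D,G,I,Z} on symbol b: members go to different blocks, giving {D,I,Z} and {G}.
On input c, block {D,I,Z} splits into {I,Z} and {D}.
Split {A,B,E,N,V,Y} by δ(·,a) → {B,E,Y} and {A,N} and {V}.
On input c, block {B,E,Y} splits into {B,Y} and {E}.
On input a, block {A,N} splits into {A} and {N}.
No further refinement is possible. Final partition (8 blocks): {I,Z} | {B,Y} | {G} | {D} | {A} | {V} | {E} | {N}.
Z and V end up in different blocks, so they are distinguishable. For instance, the string 'ε' is accepted from only Z.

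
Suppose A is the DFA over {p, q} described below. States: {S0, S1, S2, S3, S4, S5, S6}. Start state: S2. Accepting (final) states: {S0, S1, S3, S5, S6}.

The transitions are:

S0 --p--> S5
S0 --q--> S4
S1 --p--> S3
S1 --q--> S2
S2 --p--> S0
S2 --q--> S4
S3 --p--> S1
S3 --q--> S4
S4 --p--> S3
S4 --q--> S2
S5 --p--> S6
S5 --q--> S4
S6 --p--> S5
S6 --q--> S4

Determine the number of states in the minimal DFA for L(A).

2

Every state is reachable, so we keep all 7.
Initial partition by acceptance: {S0,S1,S3,S5,S6} | {S2,S4}.
Stable partition: {S0,S1,S3,S5,S6} | {S2,S4} — 2 equivalence classes.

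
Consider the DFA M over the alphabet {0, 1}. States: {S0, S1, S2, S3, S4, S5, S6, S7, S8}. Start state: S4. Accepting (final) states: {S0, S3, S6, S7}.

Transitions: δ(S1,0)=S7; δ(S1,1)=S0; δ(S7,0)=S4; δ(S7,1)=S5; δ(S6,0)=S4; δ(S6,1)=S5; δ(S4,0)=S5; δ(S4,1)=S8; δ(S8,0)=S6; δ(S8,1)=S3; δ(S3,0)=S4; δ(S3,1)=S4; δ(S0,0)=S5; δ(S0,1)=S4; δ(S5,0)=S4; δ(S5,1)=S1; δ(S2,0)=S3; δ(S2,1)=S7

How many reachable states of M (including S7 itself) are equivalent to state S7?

First remove the unreachable states {S2}; 8 states remain.
P0 = {S0,S3,S6,S7} | {S1,S4,S5,S8}.
Refine {S1,S4,S5,S8} on symbol 0: members go to different blocks, giving {S1,S8} and {S4,S5}.
No further refinement is possible. Final partition (3 blocks): {S0,S3,S6,S7} | {S1,S8} | {S4,S5}.
State S7 belongs to the block {S0,S3,S6,S7}, which has 4 states.

4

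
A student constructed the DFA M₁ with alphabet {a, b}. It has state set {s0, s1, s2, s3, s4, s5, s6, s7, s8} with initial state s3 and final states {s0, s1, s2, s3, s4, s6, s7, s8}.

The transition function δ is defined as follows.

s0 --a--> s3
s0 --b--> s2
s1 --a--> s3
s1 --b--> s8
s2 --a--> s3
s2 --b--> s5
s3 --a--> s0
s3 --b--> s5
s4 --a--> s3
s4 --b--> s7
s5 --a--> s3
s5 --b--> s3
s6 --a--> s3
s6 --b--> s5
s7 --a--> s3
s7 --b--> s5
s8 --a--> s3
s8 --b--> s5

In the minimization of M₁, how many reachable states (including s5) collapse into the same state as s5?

Reachable states from the start: {s0,s2,s3,s5}. Unreachable: {s1,s4,s6,s7,s8} — drop them.
Initial partition by acceptance: {s0,s2,s3} | {s5}.
Refine {s0,s2,s3} on symbol b: members go to different blocks, giving {s2,s3} and {s0}.
On input a, block {s2,s3} splits into {s2} and {s3}.
Stable partition: {s2} | {s5} | {s0} | {s3} — 4 equivalence classes.
The equivalence class containing s5 is {s5}, of size 1.

1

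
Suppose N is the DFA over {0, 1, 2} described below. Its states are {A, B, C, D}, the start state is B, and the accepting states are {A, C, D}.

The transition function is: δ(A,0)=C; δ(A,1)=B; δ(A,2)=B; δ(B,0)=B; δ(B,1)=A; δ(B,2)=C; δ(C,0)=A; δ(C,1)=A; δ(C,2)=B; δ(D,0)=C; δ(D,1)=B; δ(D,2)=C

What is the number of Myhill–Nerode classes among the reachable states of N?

Reachable states from the start: {A,B,C}. Unreachable: {D} — drop them.
Start with accepting vs non-accepting: {A,C} | {B}.
On input 1, block {A,C} splits into {A} and {C}.
Stable partition: {A} | {B} | {C} — 3 equivalence classes.

3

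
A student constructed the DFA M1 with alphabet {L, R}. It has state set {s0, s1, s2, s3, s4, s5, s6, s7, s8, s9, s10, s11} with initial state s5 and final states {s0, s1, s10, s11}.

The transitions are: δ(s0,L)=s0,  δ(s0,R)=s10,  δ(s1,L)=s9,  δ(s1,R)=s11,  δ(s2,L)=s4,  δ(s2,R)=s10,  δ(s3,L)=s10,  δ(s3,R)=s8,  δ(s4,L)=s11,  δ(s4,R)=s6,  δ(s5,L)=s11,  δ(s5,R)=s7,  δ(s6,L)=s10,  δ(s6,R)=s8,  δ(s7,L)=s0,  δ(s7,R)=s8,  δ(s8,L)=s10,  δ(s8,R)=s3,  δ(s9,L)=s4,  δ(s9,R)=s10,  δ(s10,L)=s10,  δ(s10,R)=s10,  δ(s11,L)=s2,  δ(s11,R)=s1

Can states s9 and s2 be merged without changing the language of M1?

Initial partition by acceptance: {s0,s1,s10,s11} | {s2,s3,s4,s5,s6,s7,s8,s9}.
On input L, block {s0,s1,s10,s11} splits into {s0,s10} and {s1,s11}.
Refine {s2,s3,s4,s5,s6,s7,s8,s9} on symbol L: members go to different blocks, giving {s3,s6,s7,s8} and {s2,s9} and {s4,s5}.
Stable partition: {s0,s10} | {s3,s6,s7,s8} | {s1,s11} | {s2,s9} | {s4,s5} — 5 equivalence classes.
s9 and s2 lie in the same block of the stable partition, so they are equivalent — no string distinguishes them.

Yes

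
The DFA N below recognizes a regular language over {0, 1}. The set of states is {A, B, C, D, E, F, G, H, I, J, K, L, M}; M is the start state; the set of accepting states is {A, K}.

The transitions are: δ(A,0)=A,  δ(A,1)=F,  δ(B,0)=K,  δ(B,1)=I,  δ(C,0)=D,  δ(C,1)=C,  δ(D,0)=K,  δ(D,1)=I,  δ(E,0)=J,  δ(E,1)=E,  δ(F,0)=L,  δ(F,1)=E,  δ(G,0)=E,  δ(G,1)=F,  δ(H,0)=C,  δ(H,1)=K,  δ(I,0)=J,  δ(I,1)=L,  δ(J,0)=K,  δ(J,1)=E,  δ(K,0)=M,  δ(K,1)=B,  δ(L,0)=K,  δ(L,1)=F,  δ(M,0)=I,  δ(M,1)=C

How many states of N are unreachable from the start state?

3

No path from M leads to A, G, H; the other 10 states are all reachable.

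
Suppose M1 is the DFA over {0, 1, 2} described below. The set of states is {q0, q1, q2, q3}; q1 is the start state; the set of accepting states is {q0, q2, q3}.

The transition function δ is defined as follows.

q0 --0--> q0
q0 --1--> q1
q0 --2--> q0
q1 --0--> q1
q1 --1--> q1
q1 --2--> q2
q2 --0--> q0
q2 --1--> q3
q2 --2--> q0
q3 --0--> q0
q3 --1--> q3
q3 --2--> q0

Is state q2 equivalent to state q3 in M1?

Initial partition by acceptance: {q0,q2,q3} | {q1}.
Split {q0,q2,q3} by δ(·,1) → {q2,q3} and {q0}.
No further refinement is possible. Final partition (3 blocks): {q2,q3} | {q1} | {q0}.
q2 and q3 lie in the same block of the stable partition, so they are equivalent — no string distinguishes them.

Yes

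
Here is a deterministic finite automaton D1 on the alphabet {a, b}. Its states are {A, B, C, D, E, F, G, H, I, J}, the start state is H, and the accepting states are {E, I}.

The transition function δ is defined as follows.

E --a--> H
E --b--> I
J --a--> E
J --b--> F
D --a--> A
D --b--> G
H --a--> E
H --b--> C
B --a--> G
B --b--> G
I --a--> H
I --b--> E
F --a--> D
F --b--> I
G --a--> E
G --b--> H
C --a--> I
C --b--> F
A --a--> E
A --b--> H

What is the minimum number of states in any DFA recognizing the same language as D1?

Reachable states from the start: {A,C,D,E,F,G,H,I}. Unreachable: {B,J} — drop them.
Initial partition by acceptance: {E,I} | {A,C,D,F,G,H}.
Refine {A,C,D,F,G,H} on symbol a: members go to different blocks, giving {A,C,G,H} and {D,F}.
On input b, block {A,C,G,H} splits into {A,G,H} and {C}.
Refine {A,G,H} on symbol b: members go to different blocks, giving {A,G} and {H}.
Refine {D,F} on symbol a: members go to different blocks, giving {D} and {F}.
Stable partition: {E,I} | {A,G} | {D} | {C} | {H} | {F} — 6 equivalence classes.

6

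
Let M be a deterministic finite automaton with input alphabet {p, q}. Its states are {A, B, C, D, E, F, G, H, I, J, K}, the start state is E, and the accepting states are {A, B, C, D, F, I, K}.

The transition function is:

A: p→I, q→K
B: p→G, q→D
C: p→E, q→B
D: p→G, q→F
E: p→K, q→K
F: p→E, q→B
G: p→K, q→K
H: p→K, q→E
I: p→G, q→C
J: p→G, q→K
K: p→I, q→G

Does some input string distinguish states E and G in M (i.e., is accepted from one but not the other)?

No

Reachable states from the start: {B,C,D,E,F,G,I,K}. Unreachable: {A,H,J} — drop them.
Start with accepting vs non-accepting: {B,C,D,F,I,K} | {E,G}.
On input p, block {B,C,D,F,I,K} splits into {B,C,D,F,I} and {K}.
Stable partition: {B,C,D,F,I} | {E,G} | {K} — 3 equivalence classes.
E and G lie in the same block of the stable partition, so they are equivalent — no string distinguishes them.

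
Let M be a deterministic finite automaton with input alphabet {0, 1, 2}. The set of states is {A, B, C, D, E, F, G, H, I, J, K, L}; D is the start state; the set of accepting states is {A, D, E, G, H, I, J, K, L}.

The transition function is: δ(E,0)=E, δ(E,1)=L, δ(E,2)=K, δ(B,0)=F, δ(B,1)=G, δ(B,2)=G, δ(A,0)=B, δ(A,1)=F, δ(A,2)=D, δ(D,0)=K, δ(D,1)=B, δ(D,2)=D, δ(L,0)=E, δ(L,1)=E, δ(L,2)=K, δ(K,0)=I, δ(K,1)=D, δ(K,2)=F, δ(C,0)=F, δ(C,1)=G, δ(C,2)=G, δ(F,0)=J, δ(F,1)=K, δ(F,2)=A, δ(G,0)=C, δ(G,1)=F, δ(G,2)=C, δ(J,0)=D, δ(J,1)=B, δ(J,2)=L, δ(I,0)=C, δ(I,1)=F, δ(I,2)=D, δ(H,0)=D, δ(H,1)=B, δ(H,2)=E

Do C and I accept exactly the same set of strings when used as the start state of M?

States {H} cannot be reached from the start state, so discard them.
Initial partition by acceptance: {A,D,E,G,I,J,K,L} | {B,C,F}.
On input 0, block {A,D,E,G,I,J,K,L} splits into {D,E,J,K,L} and {A,G,I}.
Split {D,E,J,K,L} by δ(·,0) → {D,E,J,L} and {K}.
On input 0, block {D,E,J,L} splits into {E,J,L} and {D}.
Split {E,J,L} by δ(·,0) → {E,L} and {J}.
Split {B,C,F} by δ(·,0) → {B,C} and {F}.
Split {A,G,I} by δ(·,2) → {A,I} and {G}.
No further refinement is possible. Final partition (8 blocks): {E,L} | {B,C} | {A,I} | {K} | {D} | {J} | {F} | {G}.
C and I end up in different blocks, so they are distinguishable. For instance, the string 'ε' is accepted from only I.

No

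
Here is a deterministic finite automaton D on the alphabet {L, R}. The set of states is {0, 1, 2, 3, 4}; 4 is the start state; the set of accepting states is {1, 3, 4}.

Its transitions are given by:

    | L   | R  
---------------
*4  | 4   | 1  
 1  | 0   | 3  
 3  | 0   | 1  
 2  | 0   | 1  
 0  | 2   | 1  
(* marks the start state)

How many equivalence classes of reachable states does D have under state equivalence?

Every state is reachable, so we keep all 5.
Start with accepting vs non-accepting: {1,3,4} | {0,2}.
On input L, block {1,3,4} splits into {1,3} and {4}.
No further refinement is possible. Final partition (3 blocks): {1,3} | {0,2} | {4}.

3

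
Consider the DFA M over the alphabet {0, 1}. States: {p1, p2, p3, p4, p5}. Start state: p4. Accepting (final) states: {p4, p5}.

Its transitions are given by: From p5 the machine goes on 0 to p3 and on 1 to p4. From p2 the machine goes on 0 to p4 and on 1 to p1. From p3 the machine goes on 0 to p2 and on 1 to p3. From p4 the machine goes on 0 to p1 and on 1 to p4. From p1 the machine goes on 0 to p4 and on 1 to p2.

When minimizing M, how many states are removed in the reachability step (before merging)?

2

No path from p4 leads to p3, p5; the other 3 states are all reachable.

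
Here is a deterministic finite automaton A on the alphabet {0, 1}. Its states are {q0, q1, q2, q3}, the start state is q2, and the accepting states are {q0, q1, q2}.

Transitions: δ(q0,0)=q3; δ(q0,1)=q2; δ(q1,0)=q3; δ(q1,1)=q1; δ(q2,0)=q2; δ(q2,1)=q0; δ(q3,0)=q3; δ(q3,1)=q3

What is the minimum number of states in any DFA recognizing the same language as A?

States {q1} cannot be reached from the start state, so discard them.
Initial partition by acceptance: {q0,q2} | {q3}.
Refine {q0,q2} on symbol 0: members go to different blocks, giving {q0} and {q2}.
The partition is now stable with 3 blocks: {q0} | {q3} | {q2}.

3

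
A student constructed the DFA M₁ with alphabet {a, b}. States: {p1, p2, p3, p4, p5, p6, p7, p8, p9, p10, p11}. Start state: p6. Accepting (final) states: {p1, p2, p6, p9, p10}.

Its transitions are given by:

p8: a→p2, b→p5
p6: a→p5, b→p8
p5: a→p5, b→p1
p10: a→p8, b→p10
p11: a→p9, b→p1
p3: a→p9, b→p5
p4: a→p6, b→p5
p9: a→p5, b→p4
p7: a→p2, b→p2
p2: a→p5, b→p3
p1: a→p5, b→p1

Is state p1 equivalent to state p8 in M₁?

No

Reachable states from the start: {p1,p2,p3,p4,p5,p6,p8,p9}. Unreachable: {p7,p10,p11} — drop them.
Start with accepting vs non-accepting: {p1,p2,p6,p9} | {p3,p4,p5,p8}.
On input b, block {p1,p2,p6,p9} splits into {p2,p6,p9} and {p1}.
Split {p3,p4,p5,p8} by δ(·,a) → {p3,p4,p8} and {p5}.
The partition is now stable with 4 blocks: {p2,p6,p9} | {p3,p4,p8} | {p1} | {p5}.
p1 and p8 end up in different blocks, so they are distinguishable. For instance, the string 'ε' is accepted from only p1.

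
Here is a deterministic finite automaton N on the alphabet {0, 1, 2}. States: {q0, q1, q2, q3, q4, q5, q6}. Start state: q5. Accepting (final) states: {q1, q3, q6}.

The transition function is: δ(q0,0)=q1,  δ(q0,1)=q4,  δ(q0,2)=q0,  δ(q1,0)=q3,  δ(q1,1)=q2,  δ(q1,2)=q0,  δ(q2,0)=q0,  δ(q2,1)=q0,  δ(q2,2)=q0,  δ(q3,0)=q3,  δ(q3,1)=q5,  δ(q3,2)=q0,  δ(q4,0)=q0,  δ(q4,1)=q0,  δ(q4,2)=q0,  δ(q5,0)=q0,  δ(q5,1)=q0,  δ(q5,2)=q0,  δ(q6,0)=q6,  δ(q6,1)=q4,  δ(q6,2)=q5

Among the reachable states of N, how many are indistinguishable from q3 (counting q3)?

2

First remove the unreachable states {q6}; 6 states remain.
Initial partition by acceptance: {q1,q3} | {q0,q2,q4,q5}.
Split {q0,q2,q4,q5} by δ(·,0) → {q2,q4,q5} and {q0}.
No further refinement is possible. Final partition (3 blocks): {q1,q3} | {q2,q4,q5} | {q0}.
State q3 belongs to the block {q1,q3}, which has 2 states.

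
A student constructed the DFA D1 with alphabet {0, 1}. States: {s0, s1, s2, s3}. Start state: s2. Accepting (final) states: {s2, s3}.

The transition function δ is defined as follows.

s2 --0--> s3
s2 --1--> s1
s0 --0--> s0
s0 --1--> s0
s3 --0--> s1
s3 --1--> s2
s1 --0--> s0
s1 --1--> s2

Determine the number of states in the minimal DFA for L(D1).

4

Every state is reachable, so we keep all 4.
Initial partition by acceptance: {s2,s3} | {s0,s1}.
Split {s2,s3} by δ(·,0) → {s2} and {s3}.
Refine {s0,s1} on symbol 1: members go to different blocks, giving {s0} and {s1}.
No further refinement is possible. Final partition (4 blocks): {s2} | {s0} | {s3} | {s1}.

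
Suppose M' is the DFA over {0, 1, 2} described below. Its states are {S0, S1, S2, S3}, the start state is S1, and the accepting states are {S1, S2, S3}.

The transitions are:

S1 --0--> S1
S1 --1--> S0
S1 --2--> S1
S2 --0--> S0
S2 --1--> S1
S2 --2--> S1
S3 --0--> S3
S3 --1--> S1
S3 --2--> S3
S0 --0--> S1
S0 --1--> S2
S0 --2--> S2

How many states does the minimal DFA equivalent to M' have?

3

First remove the unreachable states {S3}; 3 states remain.
Start with accepting vs non-accepting: {S1,S2} | {S0}.
Refine {S1,S2} on symbol 0: members go to different blocks, giving {S1} and {S2}.
No further refinement is possible. Final partition (3 blocks): {S1} | {S0} | {S2}.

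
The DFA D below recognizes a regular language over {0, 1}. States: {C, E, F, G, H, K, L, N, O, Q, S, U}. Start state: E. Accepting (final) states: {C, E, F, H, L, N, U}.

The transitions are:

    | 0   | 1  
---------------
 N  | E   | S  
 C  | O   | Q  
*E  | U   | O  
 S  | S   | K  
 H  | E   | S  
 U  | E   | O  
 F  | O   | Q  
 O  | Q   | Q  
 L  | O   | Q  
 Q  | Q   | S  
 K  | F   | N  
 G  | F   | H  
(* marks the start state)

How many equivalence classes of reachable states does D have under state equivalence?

7

Reachable states from the start: {E,F,K,N,O,Q,S,U}. Unreachable: {C,G,H,L} — drop them.
P0 = {E,F,N,U} | {K,O,Q,S}.
On input 0, block {E,F,N,U} splits into {E,N,U} and {F}.
Refine {K,O,Q,S} on symbol 0: members go to different blocks, giving {O,Q,S} and {K}.
On input 1, block {O,Q,S} splits into {O,Q} and {S}.
On input 1, block {E,N,U} splits into {E,U} and {N}.
Split {O,Q} by δ(·,1) → {O} and {Q}.
No further refinement is possible. Final partition (7 blocks): {E,U} | {O} | {F} | {K} | {S} | {N} | {Q}.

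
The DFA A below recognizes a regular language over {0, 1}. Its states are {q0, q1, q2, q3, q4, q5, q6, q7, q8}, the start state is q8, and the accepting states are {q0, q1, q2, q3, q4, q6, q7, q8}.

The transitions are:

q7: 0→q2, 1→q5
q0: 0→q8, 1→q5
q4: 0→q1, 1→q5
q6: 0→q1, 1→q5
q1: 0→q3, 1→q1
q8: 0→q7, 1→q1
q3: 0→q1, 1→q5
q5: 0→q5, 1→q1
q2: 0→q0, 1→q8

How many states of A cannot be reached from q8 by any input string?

2

Starting at q8 and following transitions, the reachable set is {q0, q1, q2, q3, q5, q7, q8}. That leaves q4, q6 unreachable — 2 in total.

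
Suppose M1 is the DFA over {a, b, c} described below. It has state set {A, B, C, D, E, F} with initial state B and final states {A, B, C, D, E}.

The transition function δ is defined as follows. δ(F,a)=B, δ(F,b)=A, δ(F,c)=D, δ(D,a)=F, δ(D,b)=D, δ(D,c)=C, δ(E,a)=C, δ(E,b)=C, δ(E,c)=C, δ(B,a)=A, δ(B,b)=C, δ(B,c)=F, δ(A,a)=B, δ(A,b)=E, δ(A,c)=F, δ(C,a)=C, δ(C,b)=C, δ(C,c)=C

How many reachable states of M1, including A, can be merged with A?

2

All states are reachable from the start state.
P0 = {A,B,C,D,E} | {F}.
On input a, block {A,B,C,D,E} splits into {A,B,C,E} and {D}.
Split {A,B,C,E} by δ(·,c) → {A,B} and {C,E}.
No further refinement is possible. Final partition (4 blocks): {A,B} | {F} | {D} | {C,E}.
State A belongs to the block {A,B}, which has 2 states.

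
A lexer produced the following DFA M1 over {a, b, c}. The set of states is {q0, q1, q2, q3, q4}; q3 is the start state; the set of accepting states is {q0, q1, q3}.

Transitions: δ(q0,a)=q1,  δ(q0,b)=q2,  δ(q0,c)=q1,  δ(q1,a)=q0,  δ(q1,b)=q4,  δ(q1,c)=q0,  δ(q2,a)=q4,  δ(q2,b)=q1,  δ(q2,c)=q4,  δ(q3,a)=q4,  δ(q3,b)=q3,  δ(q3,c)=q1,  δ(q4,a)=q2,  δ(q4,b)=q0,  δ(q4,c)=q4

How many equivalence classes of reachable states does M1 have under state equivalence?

All states are reachable from the start state.
Initial partition by acceptance: {q0,q1,q3} | {q2,q4}.
On input a, block {q0,q1,q3} splits into {q0,q1} and {q3}.
No further refinement is possible. Final partition (3 blocks): {q0,q1} | {q2,q4} | {q3}.

3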